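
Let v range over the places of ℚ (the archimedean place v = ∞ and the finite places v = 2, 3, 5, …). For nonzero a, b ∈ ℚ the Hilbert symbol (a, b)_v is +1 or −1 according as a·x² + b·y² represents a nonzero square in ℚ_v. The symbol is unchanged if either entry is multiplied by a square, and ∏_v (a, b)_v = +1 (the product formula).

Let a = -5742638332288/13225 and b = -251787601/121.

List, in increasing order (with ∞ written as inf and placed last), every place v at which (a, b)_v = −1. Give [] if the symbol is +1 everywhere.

(a, b) ≡ (-1222, -475969) mod (ℚ^×)²; places V = {2, 5, 11, 13, 19, 23, 41, 47, ∞}.
(a,b)_19: α=2, u≡14; β=1, v≡12 (mod 19); (14|19)=-1, (12|19)=-1; sign (−1)^0·-1^1·-1^2 = -1.
(a,b)_13: α=1, u≡3; β=1, v≡5 (mod 13); (3|13)=+1, (5|13)=-1; sign (−1)^0·+1^1·-1^1 = -1.
(a,b)_23: α=-2, u≡14; β=2, v≡18 (mod 23); (14|23)=-1, (18|23)=+1; sign (−1)^0·-1^2·+1^-2 = +1.
(a,b)_∞: sgn(-1222)=−, sgn(-475969)=−, so -1.
(a,b)_47: α=1, u≡21; β=1, v≡32 (mod 47); (21|47)=+1, (32|47)=+1; sign (−1)^1·+1^1·+1^1 = -1.
(a,b)_11: α=2, u≡10; β=-2, v≡1 (mod 11); (10|11)=-1, (1|11)=+1; sign (−1)^0·-1^-2·+1^2 = +1.
(a,b)_2: α=7, β=0; u≡5, v≡7 (mod 8); ε(u)ε(v)=0·1, αω(v)=7·0, βω(u)=0·1; sum ≡ 0  ⇒  +1.
(a,b)_41: α=2, u≡5; β=1, v≡29 (mod 41); (5|41)=+1, (29|41)=-1; sign (−1)^0·+1^1·-1^2 = +1.
(a,b)_5: α=-2, u≡3; β=0, v≡4 (mod 5); (3|5)=-1, (4|5)=+1; sign (−1)^0·-1^0·+1^-2 = +1.
|Ram(-1222, -475969)| = 4, even; anisotropic at {13, 19, 47, ∞}.

[13, 19, 47, inf]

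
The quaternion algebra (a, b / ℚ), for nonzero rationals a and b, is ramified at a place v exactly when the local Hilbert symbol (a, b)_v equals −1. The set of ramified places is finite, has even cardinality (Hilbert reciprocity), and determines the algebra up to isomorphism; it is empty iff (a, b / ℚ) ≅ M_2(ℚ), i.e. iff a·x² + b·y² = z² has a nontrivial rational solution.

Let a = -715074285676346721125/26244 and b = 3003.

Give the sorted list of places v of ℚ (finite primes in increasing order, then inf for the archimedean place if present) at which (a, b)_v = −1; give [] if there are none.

[2, 5, 11, 13]

(a, b) ≡ (-5, 3003) mod (ℚ^×)²; places V = {2, 3, 5, 7, 11, 13, 31, ∞}.
(a,b)_13: α=4, u≡6; β=1, v≡10 (mod 13); (6|13)=-1, (10|13)=+1; sign (−1)^0·-1^1·+1^4 = -1.
(a,b)_31: α=2, u≡29; β=0, v≡27 (mod 31); (29|31)=-1, (27|31)=-1; sign (−1)^0·-1^0·-1^2 = +1.
(a,b)_2: α=-2, β=0; u≡3, v≡3 (mod 8); ε(u)ε(v)=1·1, αω(v)=-2·1, βω(u)=0·1; sum ≡ 1  ⇒  -1.
(a,b)_∞: sgn(-5)=−, sgn(3003)=+, so +1.
(a,b)_11: α=6, u≡6; β=1, v≡9 (mod 11); (6|11)=-1, (9|11)=+1; sign (−1)^0·-1^1·+1^6 = -1.
(a,b)_3: α=-8, u≡1; β=1, v≡2 (mod 3); (1|3)=+1, (2|3)=-1; sign (−1)^0·+1^1·-1^-8 = +1.
(a,b)_5: α=3, u≡4; β=0, v≡3 (mod 5); (4|5)=+1, (3|5)=-1; sign (−1)^0·+1^0·-1^3 = -1.
(a,b)_7: α=6, u≡2; β=1, v≡2 (mod 7); (2|7)=+1, (2|7)=+1; sign (−1)^0·+1^1·+1^6 = +1.
|Ram(-5, 3003)| = 4, even; anisotropic at {2, 5, 11, 13}.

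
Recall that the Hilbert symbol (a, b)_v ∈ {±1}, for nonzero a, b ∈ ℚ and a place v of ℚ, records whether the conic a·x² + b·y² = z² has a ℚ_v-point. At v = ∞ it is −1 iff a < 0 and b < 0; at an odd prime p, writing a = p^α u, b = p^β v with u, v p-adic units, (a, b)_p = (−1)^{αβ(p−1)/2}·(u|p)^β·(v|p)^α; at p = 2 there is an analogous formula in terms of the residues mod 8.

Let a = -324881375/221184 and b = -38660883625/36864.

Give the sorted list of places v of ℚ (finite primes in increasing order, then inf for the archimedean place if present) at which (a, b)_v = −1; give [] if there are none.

[2, 3, 17, inf]

(a, b) ≡ (-2730, -1105) mod (ℚ^×)²; places V = {2, 3, 5, 7, 13, 17, ∞}.
(a,b)_17: α=0, u≡12; β=1, v≡11 (mod 17); (12|17)=-1, (11|17)=-1; sign (−1)^0·-1^1·-1^0 = -1.
(a,b)_5: α=3, u≡1; β=3, v≡4 (mod 5); (1|5)=+1, (4|5)=+1; sign (−1)^0·+1^3·+1^3 = +1.
(a,b)_7: α=1, u≡4; β=2, v≡2 (mod 7); (4|7)=+1, (2|7)=+1; sign (−1)^0·+1^2·+1^1 = +1.
(a,b)_3: α=-3, u≡2; β=-2, v≡2 (mod 3); (2|3)=-1, (2|3)=-1; sign (−1)^0·-1^-2·-1^-3 = -1.
(a,b)_13: α=5, u≡11; β=5, v≡2 (mod 13); (11|13)=-1, (2|13)=-1; sign (−1)^0·-1^5·-1^5 = +1.
(a,b)_2: α=-13, β=-12; u≡3, v≡7 (mod 8); ε(u)ε(v)=1·1, αω(v)=-13·0, βω(u)=-12·1; sum ≡ 1  ⇒  -1.
(a,b)_∞: sgn(-2730)=−, sgn(-1105)=−, so -1.
(-2730, -1105 / ℚ) ramifies at {2, 3, 17, ∞}: a division algebra.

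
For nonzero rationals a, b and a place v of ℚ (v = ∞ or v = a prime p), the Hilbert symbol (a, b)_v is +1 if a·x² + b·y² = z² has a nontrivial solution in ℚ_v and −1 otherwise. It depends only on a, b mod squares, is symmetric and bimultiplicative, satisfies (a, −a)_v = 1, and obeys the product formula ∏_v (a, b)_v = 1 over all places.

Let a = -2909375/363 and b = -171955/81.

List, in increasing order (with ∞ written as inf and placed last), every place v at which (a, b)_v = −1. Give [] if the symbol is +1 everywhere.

Mod squares: a ≡ -285, b ≡ -595. Check v ∈ {∞, 2, 3, 5, 7, 11, 17, 19}.
v=7: a=7^2·(≡1), b=7^1·(≡3) mod 7; (1|7)=+1, (3|7)=-1; (−1)^{2·1·3}·(+1)^1·(-1)^2 = +1.
v=2: v_2(a)=0, v_2(b)=0; units ≡ 3, 5 (mod 8); ε·ε+αω+βω = 1·0+0·1+0·1 ≡ 0  ⇒  (a,b)_2 = +1.
v=5: a=5^5·(≡3), b=5^1·(≡4) mod 5; (3|5)=-1, (4|5)=+1; (−1)^{5·1·2}·(-1)^1·(+1)^5 = -1.
v=3: a=3^-1·(≡1), b=3^-4·(≡2) mod 3; (1|3)=+1, (2|3)=-1; (−1)^{-1·-4·1}·(+1)^-4·(-1)^-1 = -1.
v=∞: -285 < 0 and -595 < 0  ⇒  (a,b)_∞ = -1.
v=19: a=19^1·(≡17), b=19^0·(≡18) mod 19; (17|19)=+1, (18|19)=-1; (−1)^{1·0·9}·(+1)^0·(-1)^1 = -1.
v=11: a=11^-2·(≡5), b=11^0·(≡2) mod 11; (5|11)=+1, (2|11)=-1; (−1)^{-2·0·5}·(+1)^0·(-1)^-2 = +1.
v=17: a=17^0·(≡15), b=17^3·(≡13) mod 17; (15|17)=+1, (13|17)=+1; (−1)^{0·3·8}·(+1)^3·(+1)^0 = +1.
(-285, -595 / ℚ) ramifies at {3, 5, 19, ∞}: a division algebra.

[3, 5, 19, inf]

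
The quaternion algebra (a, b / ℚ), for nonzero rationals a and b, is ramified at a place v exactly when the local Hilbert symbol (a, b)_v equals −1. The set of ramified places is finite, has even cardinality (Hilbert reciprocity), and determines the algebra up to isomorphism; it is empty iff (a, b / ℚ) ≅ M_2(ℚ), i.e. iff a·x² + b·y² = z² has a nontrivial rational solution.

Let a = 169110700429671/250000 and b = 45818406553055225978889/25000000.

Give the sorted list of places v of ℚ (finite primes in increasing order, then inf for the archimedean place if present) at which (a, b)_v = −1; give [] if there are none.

Mod squares: a ≡ 8151, b ≡ 1729. Check v ∈ {∞, 2, 3, 5, 7, 11, 13, 19}.
v=∞: 8151 > 0 and 1729 > 0  ⇒  (a,b)_∞ = +1.
v=13: a=13^1·(≡12), b=13^1·(≡1) mod 13; (12|13)=+1, (1|13)=+1; (−1)^{1·1·6}·(+1)^1·(+1)^1 = +1.
v=11: a=11^1·(≡4), b=11^2·(≡10) mod 11; (4|11)=+1, (10|11)=-1; (−1)^{1·2·5}·(+1)^2·(-1)^1 = -1.
v=2: v_2(a)=-4, v_2(b)=-6; units ≡ 7, 1 (mod 8); ε·ε+αω+βω = 1·0+-4·0+-6·0 ≡ 0  ⇒  (a,b)_2 = +1.
v=19: a=19^7·(≡16), b=19^11·(≡18) mod 19; (16|19)=+1, (18|19)=-1; (−1)^{7·11·9}·(+1)^11·(-1)^7 = +1.
v=3: a=3^3·(≡2), b=3^6·(≡1) mod 3; (2|3)=-1, (1|3)=+1; (−1)^{3·6·1}·(-1)^6·(+1)^3 = +1.
v=5: a=5^-6·(≡1), b=5^-8·(≡1) mod 5; (1|5)=+1, (1|5)=+1; (−1)^{-6·-8·2}·(+1)^-8·(+1)^-6 = +1.
v=7: a=7^2·(≡3), b=7^3·(≡2) mod 7; (3|7)=-1, (2|7)=+1; (−1)^{2·3·3}·(-1)^3·(+1)^2 = -1.
(8151, 1729 / ℚ) ramifies at {7, 11}: a division algebra.

[7, 11]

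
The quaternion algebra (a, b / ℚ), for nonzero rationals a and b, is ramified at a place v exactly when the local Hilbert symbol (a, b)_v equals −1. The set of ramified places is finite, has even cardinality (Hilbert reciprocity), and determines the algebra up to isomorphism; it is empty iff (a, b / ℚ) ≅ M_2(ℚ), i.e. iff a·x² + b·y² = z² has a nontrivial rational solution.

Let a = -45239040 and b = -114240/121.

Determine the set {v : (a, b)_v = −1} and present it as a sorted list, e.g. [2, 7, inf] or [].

(a, b) ≡ (-19635, -1785) mod (ℚ^×)²; places V = {2, 3, 5, 7, 11, 17, ∞}.
(a,b)_∞: sgn(-19635)=−, sgn(-1785)=−, so -1.
(a,b)_3: α=3, u≡1; β=1, v≡2 (mod 3); (1|3)=+1, (2|3)=-1; sign (−1)^1·+1^1·-1^3 = +1.
(a,b)_2: α=8, β=6; u≡5, v≡7 (mod 8); ε(u)ε(v)=0·1, αω(v)=8·0, βω(u)=6·1; sum ≡ 0  ⇒  +1.
(a,b)_7: α=1, u≡2; β=1, v≡2 (mod 7); (2|7)=+1, (2|7)=+1; sign (−1)^1·+1^1·+1^1 = -1.
(a,b)_5: α=1, u≡2; β=1, v≡2 (mod 5); (2|5)=-1, (2|5)=-1; sign (−1)^0·-1^1·-1^1 = +1.
(a,b)_11: α=1, u≡7; β=-2, v≡6 (mod 11); (7|11)=-1, (6|11)=-1; sign (−1)^0·-1^-2·-1^1 = -1.
(a,b)_17: α=1, u≡9; β=1, v≡6 (mod 17); (9|17)=+1, (6|17)=-1; sign (−1)^0·+1^1·-1^1 = -1.
|Ram(-19635, -1785)| = 4, even; anisotropic at {7, 11, 17, ∞}.

[7, 11, 17, inf]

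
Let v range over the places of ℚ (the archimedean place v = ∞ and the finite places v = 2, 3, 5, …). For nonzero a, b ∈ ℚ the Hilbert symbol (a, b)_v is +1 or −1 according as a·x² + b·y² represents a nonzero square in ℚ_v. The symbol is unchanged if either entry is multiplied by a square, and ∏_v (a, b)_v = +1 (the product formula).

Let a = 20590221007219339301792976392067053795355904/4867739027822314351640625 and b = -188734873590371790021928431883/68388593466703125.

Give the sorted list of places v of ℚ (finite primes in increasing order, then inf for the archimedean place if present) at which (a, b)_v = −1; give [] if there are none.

(a, b) ≡ (6157480245, -903) mod (ℚ^×)²; places V = {2, 3, 5, 7, 11, 13, 29, 31, 37, 41, 43, 47, ∞}.
(a,b)_11: α=-8, u≡1; β=-6, v≡8 (mod 11); (1|11)=+1, (8|11)=-1; sign (−1)^0·+1^-6·-1^-8 = +1.
(a,b)_47: α=2, u≡19; β=2, v≡34 (mod 47); (19|47)=-1, (34|47)=+1; sign (−1)^0·-1^2·+1^2 = +1.
(a,b)_31: α=3, u≡2; β=2, v≡27 (mod 31); (2|31)=+1, (27|31)=-1; sign (−1)^0·+1^2·-1^3 = -1.
(a,b)_∞: sgn(6157480245)=+, sgn(-903)=−, so +1.
(a,b)_41: α=3, u≡22; β=2, v≡36 (mod 41); (22|41)=-1, (36|41)=+1; sign (−1)^0·-1^2·+1^3 = +1.
(a,b)_3: α=-1, u≡2; β=-1, v≡2 (mod 3); (2|3)=-1, (2|3)=-1; sign (−1)^1·-1^-1·-1^-1 = -1.
(a,b)_43: α=9, u≡12; β=7, v≡27 (mod 43); (12|43)=-1, (27|43)=-1; sign (−1)^1·-1^7·-1^9 = -1.
(a,b)_7: α=-13, u≡1; β=-7, v≡1 (mod 7); (1|7)=+1, (1|7)=+1; sign (−1)^1·+1^-7·+1^-13 = -1.
(a,b)_29: α=3, u≡21; β=2, v≡9 (mod 29); (21|29)=-1, (9|29)=+1; sign (−1)^0·-1^2·+1^3 = +1.
(a,b)_5: α=-7, u≡4; β=-6, v≡3 (mod 5); (4|5)=+1, (3|5)=-1; sign (−1)^0·+1^-6·-1^-7 = -1.
(a,b)_13: α=4, u≡5; β=2, v≡7 (mod 13); (5|13)=-1, (7|13)=-1; sign (−1)^0·-1^2·-1^4 = +1.
(a,b)_37: α=3, u≡12; β=2, v≡20 (mod 37); (12|37)=+1, (20|37)=-1; sign (−1)^0·+1^2·-1^3 = -1.
(a,b)_2: α=8, β=0; u≡5, v≡1 (mod 8); ε(u)ε(v)=0·0, αω(v)=8·0, βω(u)=0·1; sum ≡ 0  ⇒  +1.
(6157480245, -903 / ℚ) ramifies at {3, 5, 7, 31, 37, 43}: a division algebra.

[3, 5, 7, 31, 37, 43]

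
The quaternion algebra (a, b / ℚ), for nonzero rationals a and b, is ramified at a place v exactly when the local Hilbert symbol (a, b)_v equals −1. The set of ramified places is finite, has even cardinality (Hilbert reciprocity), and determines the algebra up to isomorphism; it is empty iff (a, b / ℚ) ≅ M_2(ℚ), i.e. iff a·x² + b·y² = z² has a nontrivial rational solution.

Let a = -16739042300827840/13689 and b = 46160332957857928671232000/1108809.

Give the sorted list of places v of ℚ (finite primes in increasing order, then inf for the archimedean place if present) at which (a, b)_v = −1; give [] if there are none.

(a, b) ≡ (-115, 93670) mod (ℚ^×)²; places V = {2, 3, 5, 7, 13, 17, 19, 23, 29, ∞}.
(a,b)_3: α=-4, u≡2; β=-8, v≡1 (mod 3); (2|3)=-1, (1|3)=+1; sign (−1)^0·-1^-8·+1^-4 = +1.
(a,b)_19: α=2, u≡13; β=3, v≡6 (mod 19); (13|19)=-1, (6|19)=+1; sign (−1)^0·-1^3·+1^2 = -1.
(a,b)_2: α=6, β=15; u≡5, v≡3 (mod 8); ε(u)ε(v)=0·1, αω(v)=6·1, βω(u)=15·1; sum ≡ 1  ⇒  -1.
(a,b)_5: α=1, u≡3; β=3, v≡4 (mod 5); (3|5)=-1, (4|5)=+1; sign (−1)^0·-1^3·+1^1 = -1.
(a,b)_23: α=3, u≡8; β=4, v≡21 (mod 23); (8|23)=+1, (21|23)=-1; sign (−1)^0·+1^4·-1^3 = -1.
(a,b)_29: α=2, u≡13; β=3, v≡8 (mod 29); (13|29)=+1, (8|29)=-1; sign (−1)^0·+1^3·-1^2 = +1.
(a,b)_7: α=2, u≡4; β=2, v≡6 (mod 7); (4|7)=+1, (6|7)=-1; sign (−1)^0·+1^2·-1^2 = +1.
(a,b)_∞: sgn(-115)=−, sgn(93670)=+, so +1.
(a,b)_13: α=-2, u≡11; β=-2, v≡5 (mod 13); (11|13)=-1, (5|13)=-1; sign (−1)^0·-1^-2·-1^-2 = +1.
(a,b)_17: α=2, u≡2; β=3, v≡13 (mod 17); (2|17)=+1, (13|17)=+1; sign (−1)^0·+1^3·+1^2 = +1.
Ram(-115, 93670) = {2, 5, 19, 23}; no ℚ_2-point on the conic.

[2, 5, 19, 23]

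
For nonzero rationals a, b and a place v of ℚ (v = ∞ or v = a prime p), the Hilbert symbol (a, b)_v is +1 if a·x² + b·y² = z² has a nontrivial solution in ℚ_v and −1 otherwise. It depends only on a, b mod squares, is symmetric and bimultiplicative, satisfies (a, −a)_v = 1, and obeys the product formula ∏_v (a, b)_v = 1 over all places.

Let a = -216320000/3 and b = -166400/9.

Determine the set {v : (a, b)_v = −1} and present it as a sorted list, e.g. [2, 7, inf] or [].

Mod squares: a ≡ -6, b ≡ -26. Check v ∈ {∞, 2, 3, 5, 13}.
v=13: a=13^2·(≡2), b=13^1·(≡2) mod 13; (2|13)=-1, (2|13)=-1; (−1)^{2·1·6}·(-1)^1·(-1)^2 = -1.
v=3: a=3^-1·(≡1), b=3^-2·(≡1) mod 3; (1|3)=+1, (1|3)=+1; (−1)^{-1·-2·1}·(+1)^-2·(+1)^-1 = +1.
v=5: a=5^4·(≡1), b=5^2·(≡1) mod 5; (1|5)=+1, (1|5)=+1; (−1)^{4·2·2}·(+1)^2·(+1)^4 = +1.
v=∞: -6 < 0 and -26 < 0  ⇒  (a,b)_∞ = -1.
v=2: v_2(a)=11, v_2(b)=9; units ≡ 5, 3 (mod 8); ε·ε+αω+βω = 0·1+11·1+9·1 ≡ 0  ⇒  (a,b)_2 = +1.
|Ram(-6, -26)| = 2, even; anisotropic at {13, ∞}.

[13, inf]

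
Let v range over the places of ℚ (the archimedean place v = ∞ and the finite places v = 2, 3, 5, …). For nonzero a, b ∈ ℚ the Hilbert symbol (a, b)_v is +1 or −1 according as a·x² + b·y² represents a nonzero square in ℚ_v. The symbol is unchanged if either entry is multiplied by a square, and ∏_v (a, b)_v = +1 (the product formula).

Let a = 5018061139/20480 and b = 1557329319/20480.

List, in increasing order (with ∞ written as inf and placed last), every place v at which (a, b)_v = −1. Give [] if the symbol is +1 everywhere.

[2, 17]

(a, b) ≡ (608855, 20995) mod (ℚ^×)²; places V = {2, 3, 5, 7, 13, 17, 19, 29, ∞}.
(a,b)_13: α=1, u≡9; β=1, v≡1 (mod 13); (9|13)=+1, (1|13)=+1; sign (−1)^0·+1^1·+1^1 = +1.
(a,b)_19: α=1, u≡6; β=1, v≡13 (mod 19); (6|19)=+1, (13|19)=-1; sign (−1)^1·+1^1·-1^1 = +1.
(a,b)_3: α=0, u≡2; β=2, v≡1 (mod 3); (2|3)=-1, (1|3)=+1; sign (−1)^0·-1^2·+1^0 = +1.
(a,b)_∞: sgn(608855)=+, sgn(20995)=+, so +1.
(a,b)_7: α=2, u≡4; β=2, v≡1 (mod 7); (4|7)=+1, (1|7)=+1; sign (−1)^0·+1^2·+1^2 = +1.
(a,b)_5: α=-1, u≡4; β=-1, v≡4 (mod 5); (4|5)=+1, (4|5)=+1; sign (−1)^0·+1^-1·+1^-1 = +1.
(a,b)_29: α=3, u≡9; β=2, v≡23 (mod 29); (9|29)=+1, (23|29)=+1; sign (−1)^0·+1^2·+1^3 = +1.
(a,b)_17: α=1, u≡9; β=1, v≡11 (mod 17); (9|17)=+1, (11|17)=-1; sign (−1)^0·+1^1·-1^1 = -1.
(a,b)_2: α=-12, β=-12; u≡7, v≡3 (mod 8); ε(u)ε(v)=1·1, αω(v)=-12·1, βω(u)=-12·0; sum ≡ 1  ⇒  -1.
(608855, 20995 / ℚ) ramifies at {2, 17}: a division algebra.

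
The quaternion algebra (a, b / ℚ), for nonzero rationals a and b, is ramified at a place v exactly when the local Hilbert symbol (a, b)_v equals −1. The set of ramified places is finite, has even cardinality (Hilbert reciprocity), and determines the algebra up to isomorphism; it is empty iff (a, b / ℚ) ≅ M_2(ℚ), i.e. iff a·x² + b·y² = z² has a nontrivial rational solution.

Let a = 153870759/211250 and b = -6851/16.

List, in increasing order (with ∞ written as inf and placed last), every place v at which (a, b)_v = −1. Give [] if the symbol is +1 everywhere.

[2, 13, 19, 31]

Mod squares: a ≡ 798, b ≡ -6851. Check v ∈ {∞, 2, 3, 5, 7, 13, 17, 19, 23, 31}.
v=31: a=31^0·(≡23), b=31^1·(≡23) mod 31; (23|31)=-1, (23|31)=-1; (−1)^{0·1·15}·(-1)^1·(-1)^0 = -1.
v=23: a=23^2·(≡2), b=23^0·(≡16) mod 23; (2|23)=+1, (16|23)=+1; (−1)^{2·0·11}·(+1)^0·(+1)^2 = +1.
v=3: a=3^7·(≡2), b=3^0·(≡1) mod 3; (2|3)=-1, (1|3)=+1; (−1)^{7·0·1}·(-1)^0·(+1)^7 = +1.
v=∞: 798 > 0 and -6851 < 0  ⇒  (a,b)_∞ = +1.
v=13: a=13^-2·(≡8), b=13^1·(≡2) mod 13; (8|13)=-1, (2|13)=-1; (−1)^{-2·1·6}·(-1)^1·(-1)^-2 = -1.
v=2: v_2(a)=-1, v_2(b)=-4; units ≡ 7, 5 (mod 8); ε·ε+αω+βω = 1·0+-1·1+-4·0 ≡ 1  ⇒  (a,b)_2 = -1.
v=19: a=19^1·(≡9), b=19^0·(≡10) mod 19; (9|19)=+1, (10|19)=-1; (−1)^{1·0·9}·(+1)^0·(-1)^1 = -1.
v=5: a=5^-4·(≡3), b=5^0·(≡4) mod 5; (3|5)=-1, (4|5)=+1; (−1)^{-4·0·2}·(-1)^0·(+1)^-4 = +1.
v=17: a=17^0·(≡13), b=17^1·(≡12) mod 17; (13|17)=+1, (12|17)=-1; (−1)^{0·1·8}·(+1)^1·(-1)^0 = +1.
v=7: a=7^1·(≡1), b=7^0·(≡1) mod 7; (1|7)=+1, (1|7)=+1; (−1)^{1·0·3}·(+1)^0·(+1)^1 = +1.
Ram(798, -6851) = {2, 13, 19, 31}; no ℚ_2-point on the conic.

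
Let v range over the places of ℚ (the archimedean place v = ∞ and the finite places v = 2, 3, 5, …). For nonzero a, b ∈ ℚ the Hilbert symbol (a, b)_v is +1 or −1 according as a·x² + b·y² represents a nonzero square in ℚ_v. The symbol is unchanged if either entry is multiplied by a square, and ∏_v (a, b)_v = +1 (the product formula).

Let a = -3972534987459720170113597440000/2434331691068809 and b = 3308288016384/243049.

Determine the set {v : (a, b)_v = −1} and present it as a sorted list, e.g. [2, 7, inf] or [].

Mod squares: a ≡ -851, b ≡ 33189. Check v ∈ {∞, 2, 3, 5, 7, 13, 17, 19, 23, 29, 37}.
v=17: a=17^-4·(≡13), b=17^-2·(≡5) mod 17; (13|17)=+1, (5|17)=-1; (−1)^{-4·-2·8}·(+1)^-2·(-1)^-4 = +1.
v=29: a=29^-6·(≡27), b=29^-2·(≡9) mod 29; (27|29)=-1, (9|29)=+1; (−1)^{-6·-2·14}·(-1)^-2·(+1)^-6 = +1.
v=19: a=19^2·(≡5), b=19^0·(≡18) mod 19; (5|19)=+1, (18|19)=-1; (−1)^{2·0·9}·(+1)^0·(-1)^2 = +1.
v=23: a=23^1·(≡2), b=23^1·(≡20) mod 23; (2|23)=+1, (20|23)=-1; (−1)^{1·1·11}·(+1)^1·(-1)^1 = +1.
v=7: a=7^-2·(≡5), b=7^0·(≡4) mod 7; (5|7)=-1, (4|7)=+1; (−1)^{-2·0·3}·(-1)^0·(+1)^-2 = +1.
v=37: a=37^3·(≡23), b=37^1·(≡30) mod 37; (23|37)=-1, (30|37)=+1; (−1)^{3·1·18}·(-1)^1·(+1)^3 = -1.
v=13: a=13^6·(≡2), b=13^3·(≡5) mod 13; (2|13)=-1, (5|13)=-1; (−1)^{6·3·6}·(-1)^3·(-1)^6 = -1.
v=∞: -851 < 0 and 33189 > 0  ⇒  (a,b)_∞ = +1.
v=5: a=5^4·(≡4), b=5^0·(≡1) mod 5; (4|5)=+1, (1|5)=+1; (−1)^{4·0·2}·(+1)^0·(+1)^4 = +1.
v=3: a=3^6·(≡1), b=3^3·(≡2) mod 3; (1|3)=+1, (2|3)=-1; (−1)^{6·3·1}·(+1)^3·(-1)^6 = +1.
v=2: v_2(a)=32, v_2(b)=16; units ≡ 5, 5 (mod 8); ε·ε+αω+βω = 0·0+32·1+16·1 ≡ 0  ⇒  (a,b)_2 = +1.
|Ram(-851, 33189)| = 2, even; anisotropic at {13, 37}.

[13, 37]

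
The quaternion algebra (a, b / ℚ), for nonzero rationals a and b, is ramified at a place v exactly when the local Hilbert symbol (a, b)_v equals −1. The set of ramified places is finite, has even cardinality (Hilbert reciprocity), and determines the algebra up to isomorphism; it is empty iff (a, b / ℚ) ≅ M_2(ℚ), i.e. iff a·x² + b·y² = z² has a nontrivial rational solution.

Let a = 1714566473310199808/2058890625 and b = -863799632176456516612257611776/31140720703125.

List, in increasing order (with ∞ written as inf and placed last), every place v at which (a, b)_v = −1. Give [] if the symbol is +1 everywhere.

Mod squares: a ≡ 17342, b ≡ -230. Check v ∈ {∞, 2, 3, 5, 11, 13, 17, 19, 23, 29, 37}.
v=37: a=37^2·(≡1), b=37^4·(≡18) mod 37; (1|37)=+1, (18|37)=-1; (−1)^{2·4·18}·(+1)^4·(-1)^2 = +1.
v=2: v_2(a)=13, v_2(b)=17; units ≡ 7, 5 (mod 8); ε·ε+αω+βω = 1·0+13·1+17·0 ≡ 1  ⇒  (a,b)_2 = -1.
v=3: a=3^-2·(≡2), b=3^-2·(≡1) mod 3; (2|3)=-1, (1|3)=+1; (−1)^{-2·-2·1}·(-1)^-2·(+1)^-2 = +1.
v=23: a=23^1·(≡9), b=23^1·(≡16) mod 23; (9|23)=+1, (16|23)=+1; (−1)^{1·1·11}·(+1)^1·(+1)^1 = -1.
v=5: a=5^-6·(≡2), b=5^-9·(≡1) mod 5; (2|5)=-1, (1|5)=+1; (−1)^{-6·-9·2}·(-1)^-9·(+1)^-6 = -1.
v=∞: 17342 > 0 and -230 < 0  ⇒  (a,b)_∞ = +1.
v=29: a=29^1·(≡10), b=29^2·(≡8) mod 29; (10|29)=-1, (8|29)=-1; (−1)^{1·2·14}·(-1)^2·(-1)^1 = -1.
v=19: a=19^2·(≡13), b=19^4·(≡6) mod 19; (13|19)=-1, (6|19)=+1; (−1)^{2·4·9}·(-1)^4·(+1)^2 = +1.
v=17: a=17^2·(≡1), b=17^2·(≡8) mod 17; (1|17)=+1, (8|17)=+1; (−1)^{2·2·8}·(+1)^2·(+1)^2 = +1.
v=13: a=13^3·(≡2), b=13^6·(≡10) mod 13; (2|13)=-1, (10|13)=+1; (−1)^{3·6·6}·(-1)^6·(+1)^3 = +1.
v=11: a=11^-4·(≡2), b=11^-6·(≡3) mod 11; (2|11)=-1, (3|11)=+1; (−1)^{-4·-6·5}·(-1)^-6·(+1)^-4 = +1.
|Ram(17342, -230)| = 4, even; anisotropic at {2, 5, 23, 29}.

[2, 5, 23, 29]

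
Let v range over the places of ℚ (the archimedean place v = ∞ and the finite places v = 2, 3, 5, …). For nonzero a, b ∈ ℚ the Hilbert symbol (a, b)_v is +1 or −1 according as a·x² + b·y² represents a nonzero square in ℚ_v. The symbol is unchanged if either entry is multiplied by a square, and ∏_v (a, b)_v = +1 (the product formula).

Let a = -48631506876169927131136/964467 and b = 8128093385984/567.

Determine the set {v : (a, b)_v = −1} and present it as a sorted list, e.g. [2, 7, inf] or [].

(a, b) ≡ (-16302, 30107) mod (ℚ^×)²; places V = {2, 3, 7, 11, 13, 17, 19, 23, ∞}.
(a,b)_23: α=2, u≡11; β=1, v≡10 (mod 23); (11|23)=-1, (10|23)=-1; sign (−1)^0·-1^1·-1^2 = -1.
(a,b)_3: α=-9, u≡2; β=-4, v≡2 (mod 3); (2|3)=-1, (2|3)=-1; sign (−1)^0·-1^-4·-1^-9 = -1.
(a,b)_17: α=2, u≡2; β=1, v≡14 (mod 17); (2|17)=+1, (14|17)=-1; sign (−1)^0·+1^1·-1^2 = +1.
(a,b)_∞: sgn(-16302)=−, sgn(30107)=+, so +1.
(a,b)_19: α=3, u≡6; β=2, v≡9 (mod 19); (6|19)=+1, (9|19)=+1; sign (−1)^0·+1^2·+1^3 = +1.
(a,b)_13: α=3, u≡8; β=2, v≡1 (mod 13); (8|13)=-1, (1|13)=+1; sign (−1)^0·-1^2·+1^3 = +1.
(a,b)_2: α=17, β=8; u≡1, v≡3 (mod 8); ε(u)ε(v)=0·1, αω(v)=17·1, βω(u)=8·0; sum ≡ 1  ⇒  -1.
(a,b)_7: α=-2, u≡1; β=-1, v≡3 (mod 7); (1|7)=+1, (3|7)=-1; sign (−1)^0·+1^-1·-1^-2 = +1.
(a,b)_11: α=5, u≡9; β=3, v≡9 (mod 11); (9|11)=+1, (9|11)=+1; sign (−1)^1·+1^3·+1^5 = -1.
Ram(-16302, 30107) = {2, 3, 11, 23}; no ℚ_2-point on the conic.

[2, 3, 11, 23]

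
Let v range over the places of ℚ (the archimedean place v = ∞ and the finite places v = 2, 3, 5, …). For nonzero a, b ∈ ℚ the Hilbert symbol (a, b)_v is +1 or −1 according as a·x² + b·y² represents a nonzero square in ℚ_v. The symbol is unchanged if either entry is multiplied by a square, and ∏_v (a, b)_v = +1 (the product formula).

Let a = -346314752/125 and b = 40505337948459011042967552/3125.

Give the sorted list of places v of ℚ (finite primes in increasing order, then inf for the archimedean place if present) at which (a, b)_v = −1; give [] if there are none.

[7, 11, 13, 29]

Mod squares: a ≡ -34510, b ≡ 113503390. Check v ∈ {∞, 2, 3, 5, 7, 11, 13, 17, 23, 29}.
v=13: a=13^0·(≡6), b=13^1·(≡9) mod 13; (6|13)=-1, (9|13)=+1; (−1)^{0·1·6}·(-1)^1·(+1)^0 = -1.
v=7: a=7^3·(≡5), b=7^5·(≡6) mod 7; (5|7)=-1, (6|7)=-1; (−1)^{3·5·3}·(-1)^5·(-1)^3 = -1.
v=11: a=11^0·(≡2), b=11^1·(≡10) mod 11; (2|11)=-1, (10|11)=-1; (−1)^{0·1·5}·(-1)^1·(-1)^0 = -1.
v=17: a=17^1·(≡3), b=17^3·(≡11) mod 17; (3|17)=-1, (11|17)=-1; (−1)^{1·3·8}·(-1)^3·(-1)^1 = +1.
v=2: v_2(a)=11, v_2(b)=23; units ≡ 1, 7 (mod 8); ε·ε+αω+βω = 0·1+11·0+23·0 ≡ 0  ⇒  (a,b)_2 = +1.
v=23: a=23^0·(≡2), b=23^1·(≡1) mod 23; (2|23)=+1, (1|23)=+1; (−1)^{0·1·11}·(+1)^1·(+1)^0 = +1.
v=29: a=29^1·(≡25), b=29^3·(≡21) mod 29; (25|29)=+1, (21|29)=-1; (−1)^{1·3·14}·(+1)^3·(-1)^1 = -1.
v=∞: -34510 < 0 and 113503390 > 0  ⇒  (a,b)_∞ = +1.
v=3: a=3^0·(≡2), b=3^6·(≡1) mod 3; (2|3)=-1, (1|3)=+1; (−1)^{0·6·1}·(-1)^6·(+1)^0 = +1.
v=5: a=5^-3·(≡3), b=5^-5·(≡2) mod 5; (3|5)=-1, (2|5)=-1; (−1)^{-3·-5·2}·(-1)^-5·(-1)^-3 = +1.
(-34510, 113503390 / ℚ) ramifies at {7, 11, 13, 29}: a division algebra.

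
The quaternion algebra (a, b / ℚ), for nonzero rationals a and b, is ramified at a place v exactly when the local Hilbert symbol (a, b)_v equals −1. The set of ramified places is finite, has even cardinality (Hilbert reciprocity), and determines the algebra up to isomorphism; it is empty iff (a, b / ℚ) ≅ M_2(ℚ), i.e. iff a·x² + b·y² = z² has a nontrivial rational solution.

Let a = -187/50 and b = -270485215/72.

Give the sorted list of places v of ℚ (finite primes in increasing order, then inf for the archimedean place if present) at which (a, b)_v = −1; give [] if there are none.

[2, 11, 17, inf]

Mod squares: a ≡ -374, b ≡ -15470. Check v ∈ {∞, 2, 3, 5, 7, 11, 13, 17}.
v=∞: -374 < 0 and -15470 < 0  ⇒  (a,b)_∞ = -1.
v=5: a=5^-2·(≡4), b=5^1·(≡1) mod 5; (4|5)=+1, (1|5)=+1; (−1)^{-2·1·2}·(+1)^1·(+1)^-2 = +1.
v=11: a=11^1·(≡10), b=11^2·(≡10) mod 11; (10|11)=-1, (10|11)=-1; (−1)^{1·2·5}·(-1)^2·(-1)^1 = -1.
v=13: a=13^0·(≡9), b=13^1·(≡7) mod 13; (9|13)=+1, (7|13)=-1; (−1)^{0·1·6}·(+1)^1·(-1)^0 = +1.
v=17: a=17^1·(≡11), b=17^3·(≡2) mod 17; (11|17)=-1, (2|17)=+1; (−1)^{1·3·8}·(-1)^3·(+1)^1 = -1.
v=2: v_2(a)=-1, v_2(b)=-3; units ≡ 5, 1 (mod 8); ε·ε+αω+βω = 0·0+-1·0+-3·1 ≡ 1  ⇒  (a,b)_2 = -1.
v=7: a=7^0·(≡2), b=7^1·(≡2) mod 7; (2|7)=+1, (2|7)=+1; (−1)^{0·1·3}·(+1)^1·(+1)^0 = +1.
v=3: a=3^0·(≡1), b=3^-2·(≡1) mod 3; (1|3)=+1, (1|3)=+1; (−1)^{0·-2·1}·(+1)^-2·(+1)^0 = +1.
|Ram(-374, -15470)| = 4, even; anisotropic at {2, 11, 17, ∞}.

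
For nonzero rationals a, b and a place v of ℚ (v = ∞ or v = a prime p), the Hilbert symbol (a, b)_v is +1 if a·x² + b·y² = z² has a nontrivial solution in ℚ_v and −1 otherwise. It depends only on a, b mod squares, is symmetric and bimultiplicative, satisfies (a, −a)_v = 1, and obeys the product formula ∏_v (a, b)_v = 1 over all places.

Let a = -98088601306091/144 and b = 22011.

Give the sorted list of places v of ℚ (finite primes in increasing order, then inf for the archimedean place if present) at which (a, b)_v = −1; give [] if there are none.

Mod squares: a ≡ -11, b ≡ 22011. Check v ∈ {∞, 2, 3, 11, 23, 29, 37}.
v=29: a=29^2·(≡8), b=29^1·(≡5) mod 29; (8|29)=-1, (5|29)=+1; (−1)^{2·1·14}·(-1)^1·(+1)^2 = -1.
v=37: a=37^2·(≡16), b=37^0·(≡33) mod 37; (16|37)=+1, (33|37)=+1; (−1)^{2·0·18}·(+1)^0·(+1)^2 = +1.
v=3: a=3^-2·(≡1), b=3^1·(≡2) mod 3; (1|3)=+1, (2|3)=-1; (−1)^{-2·1·1}·(+1)^1·(-1)^-2 = +1.
v=11: a=11^5·(≡8), b=11^1·(≡10) mod 11; (8|11)=-1, (10|11)=-1; (−1)^{5·1·5}·(-1)^1·(-1)^5 = -1.
v=23: a=23^2·(≡8), b=23^1·(≡14) mod 23; (8|23)=+1, (14|23)=-1; (−1)^{2·1·11}·(+1)^1·(-1)^2 = +1.
v=2: v_2(a)=-4, v_2(b)=0; units ≡ 5, 3 (mod 8); ε·ε+αω+βω = 0·1+-4·1+0·1 ≡ 0  ⇒  (a,b)_2 = +1.
v=∞: -11 < 0 and 22011 > 0  ⇒  (a,b)_∞ = +1.
|Ram(-11, 22011)| = 2, even; anisotropic at {11, 29}.

[11, 29]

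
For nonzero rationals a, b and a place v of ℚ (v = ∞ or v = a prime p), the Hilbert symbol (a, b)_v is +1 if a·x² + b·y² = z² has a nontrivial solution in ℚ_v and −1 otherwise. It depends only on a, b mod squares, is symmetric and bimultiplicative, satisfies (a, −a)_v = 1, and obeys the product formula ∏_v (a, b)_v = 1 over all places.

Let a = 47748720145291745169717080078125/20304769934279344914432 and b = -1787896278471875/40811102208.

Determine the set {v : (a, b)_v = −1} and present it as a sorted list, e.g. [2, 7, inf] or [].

[5, 13]

(a, b) ≡ (2618, -24310) mod (ℚ^×)²; places V = {2, 3, 5, 7, 11, 13, 17, 19, 23, 29, 31, 37, ∞}.
(a,b)_11: α=1, u≡10; β=1, v≡9 (mod 11); (10|11)=-1, (9|11)=+1; sign (−1)^1·-1^1·+1^1 = +1.
(a,b)_13: α=2, u≡5; β=1, v≡11 (mod 13); (5|13)=-1, (11|13)=-1; sign (−1)^0·-1^1·-1^2 = -1.
(a,b)_19: α=-2, u≡2; β=0, v≡8 (mod 19); (2|19)=-1, (8|19)=-1; sign (−1)^0·-1^0·-1^-2 = +1.
(a,b)_3: α=-14, u≡2; β=-4, v≡2 (mod 3); (2|3)=-1, (2|3)=-1; sign (−1)^0·-1^-4·-1^-14 = +1.
(a,b)_23: α=2, u≡19; β=4, v≡18 (mod 23); (19|23)=-1, (18|23)=+1; sign (−1)^0·-1^4·+1^2 = +1.
(a,b)_2: α=-33, β=-19; u≡5, v≡5 (mod 8); ε(u)ε(v)=0·0, αω(v)=-33·1, βω(u)=-19·1; sum ≡ 0  ⇒  +1.
(a,b)_37: α=-2, u≡34; β=0, v≡28 (mod 37); (34|37)=+1, (28|37)=+1; sign (−1)^0·+1^0·+1^-2 = +1.
(a,b)_5: α=10, u≡2; β=5, v≡3 (mod 5); (2|5)=-1, (3|5)=-1; sign (−1)^0·-1^5·-1^10 = -1.
(a,b)_31: α=0, u≡5; β=-2, v≡9 (mod 31); (5|31)=+1, (9|31)=+1; sign (−1)^0·+1^-2·+1^0 = +1.
(a,b)_∞: sgn(2618)=+, sgn(-24310)=−, so +1.
(a,b)_29: α=8, u≡8; β=2, v≡8 (mod 29); (8|29)=-1, (8|29)=-1; sign (−1)^0·-1^2·-1^8 = +1.
(a,b)_7: α=1, u≡5; β=0, v≡1 (mod 7); (5|7)=-1, (1|7)=+1; sign (−1)^0·-1^0·+1^1 = +1.
(a,b)_17: α=5, u≡16; β=1, v≡9 (mod 17); (16|17)=+1, (9|17)=+1; sign (−1)^0·+1^1·+1^5 = +1.
(2618, -24310 / ℚ) ramifies at {5, 13}: a division algebra.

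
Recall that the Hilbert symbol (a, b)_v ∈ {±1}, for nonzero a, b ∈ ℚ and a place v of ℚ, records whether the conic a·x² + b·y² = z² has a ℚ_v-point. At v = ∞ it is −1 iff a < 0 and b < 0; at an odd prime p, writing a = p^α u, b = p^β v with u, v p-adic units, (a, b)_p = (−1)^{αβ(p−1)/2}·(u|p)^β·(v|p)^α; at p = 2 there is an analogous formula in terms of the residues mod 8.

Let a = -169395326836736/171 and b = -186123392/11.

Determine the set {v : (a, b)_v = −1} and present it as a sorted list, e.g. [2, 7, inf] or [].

(a, b) ≡ (-157586, -38038) mod (ℚ^×)²; places V = {2, 3, 7, 11, 13, 19, 29, ∞}.
(a,b)_∞: sgn(-157586)=−, sgn(-38038)=−, so -1.
(a,b)_11: α=3, u≡10; β=-1, v≡7 (mod 11); (10|11)=-1, (7|11)=-1; sign (−1)^1·-1^-1·-1^3 = -1.
(a,b)_19: α=-1, u≡17; β=1, v≡3 (mod 19); (17|19)=+1, (3|19)=-1; sign (−1)^1·+1^1·-1^-1 = +1.
(a,b)_7: α=2, u≡3; β=1, v≡6 (mod 7); (3|7)=-1, (6|7)=-1; sign (−1)^0·-1^1·-1^2 = -1.
(a,b)_13: α=1, u≡2; β=1, v≡12 (mod 13); (2|13)=-1, (12|13)=+1; sign (−1)^0·-1^1·+1^1 = -1.
(a,b)_3: α=-2, u≡1; β=0, v≡2 (mod 3); (1|3)=+1, (2|3)=-1; sign (−1)^0·+1^0·-1^-2 = +1.
(a,b)_2: α=13, β=7; u≡7, v≡5 (mod 8); ε(u)ε(v)=1·0, αω(v)=13·1, βω(u)=7·0; sum ≡ 1  ⇒  -1.
(a,b)_29: α=3, u≡14; β=2, v≡12 (mod 29); (14|29)=-1, (12|29)=-1; sign (−1)^0·-1^2·-1^3 = -1.
(-157586, -38038 / ℚ) ramifies at {2, 7, 11, 13, 29, ∞}: a division algebra.

[2, 7, 11, 13, 29, inf]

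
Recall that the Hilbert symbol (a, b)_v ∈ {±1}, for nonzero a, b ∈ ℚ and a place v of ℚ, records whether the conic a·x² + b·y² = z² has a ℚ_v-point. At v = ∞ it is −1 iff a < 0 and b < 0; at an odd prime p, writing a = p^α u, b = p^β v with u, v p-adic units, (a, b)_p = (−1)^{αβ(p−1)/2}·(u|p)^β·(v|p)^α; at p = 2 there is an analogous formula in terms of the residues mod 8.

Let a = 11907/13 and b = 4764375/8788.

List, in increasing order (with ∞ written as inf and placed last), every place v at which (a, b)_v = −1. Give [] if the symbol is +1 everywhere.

Mod squares: a ≡ 39, b ≡ 91. Check v ∈ {∞, 2, 3, 5, 7, 11, 13}.
v=5: a=5^0·(≡4), b=5^4·(≡1) mod 5; (4|5)=+1, (1|5)=+1; (−1)^{0·4·2}·(+1)^4·(+1)^0 = +1.
v=3: a=3^5·(≡1), b=3^2·(≡1) mod 3; (1|3)=+1, (1|3)=+1; (−1)^{5·2·1}·(+1)^2·(+1)^5 = +1.
v=13: a=13^-1·(≡12), b=13^-3·(≡11) mod 13; (12|13)=+1, (11|13)=-1; (−1)^{-1·-3·6}·(+1)^-3·(-1)^-1 = -1.
v=7: a=7^2·(≡2), b=7^1·(≡5) mod 7; (2|7)=+1, (5|7)=-1; (−1)^{2·1·3}·(+1)^1·(-1)^2 = +1.
v=∞: 39 > 0 and 91 > 0  ⇒  (a,b)_∞ = +1.
v=11: a=11^0·(≡8), b=11^2·(≡5) mod 11; (8|11)=-1, (5|11)=+1; (−1)^{0·2·5}·(-1)^2·(+1)^0 = +1.
v=2: v_2(a)=0, v_2(b)=-2; units ≡ 7, 3 (mod 8); ε·ε+αω+βω = 1·1+0·1+-2·0 ≡ 1  ⇒  (a,b)_2 = -1.
Ram(39, 91) = {2, 13}; no ℚ_2-point on the conic.

[2, 13]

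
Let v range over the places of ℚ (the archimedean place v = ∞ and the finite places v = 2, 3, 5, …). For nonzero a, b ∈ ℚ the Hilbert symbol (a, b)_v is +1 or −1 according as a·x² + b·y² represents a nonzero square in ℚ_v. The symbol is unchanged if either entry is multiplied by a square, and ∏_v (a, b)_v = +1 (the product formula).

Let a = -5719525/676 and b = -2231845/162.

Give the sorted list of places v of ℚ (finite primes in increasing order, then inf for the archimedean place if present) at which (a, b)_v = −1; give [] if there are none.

Mod squares: a ≡ -4669, b ≡ -36890. Check v ∈ {∞, 2, 3, 5, 7, 11, 13, 17, 23, 29, 31}.
v=∞: -4669 < 0 and -36890 < 0  ⇒  (a,b)_∞ = -1.
v=5: a=5^2·(≡4), b=5^1·(≡3) mod 5; (4|5)=+1, (3|5)=-1; (−1)^{2·1·2}·(+1)^1·(-1)^2 = +1.
v=2: v_2(a)=-2, v_2(b)=-1; units ≡ 3, 3 (mod 8); ε·ε+αω+βω = 1·1+-2·1+-1·1 ≡ 0  ⇒  (a,b)_2 = +1.
v=29: a=29^1·(≡23), b=29^0·(≡27) mod 29; (23|29)=+1, (27|29)=-1; (−1)^{1·0·14}·(+1)^0·(-1)^1 = -1.
v=17: a=17^0·(≡7), b=17^1·(≡12) mod 17; (7|17)=-1, (12|17)=-1; (−1)^{0·1·8}·(-1)^1·(-1)^0 = -1.
v=31: a=31^0·(≡30), b=31^1·(≡7) mod 31; (30|31)=-1, (7|31)=+1; (−1)^{0·1·15}·(-1)^1·(+1)^0 = -1.
v=3: a=3^0·(≡2), b=3^-4·(≡1) mod 3; (2|3)=-1, (1|3)=+1; (−1)^{0·-4·1}·(-1)^-4·(+1)^0 = +1.
v=7: a=7^3·(≡5), b=7^1·(≡1) mod 7; (5|7)=-1, (1|7)=+1; (−1)^{3·1·3}·(-1)^1·(+1)^3 = +1.
v=23: a=23^1·(≡18), b=23^0·(≡6) mod 23; (18|23)=+1, (6|23)=+1; (−1)^{1·0·11}·(+1)^0·(+1)^1 = +1.
v=11: a=11^0·(≡7), b=11^2·(≡3) mod 11; (7|11)=-1, (3|11)=+1; (−1)^{0·2·5}·(-1)^2·(+1)^0 = +1.
v=13: a=13^-2·(≡5), b=13^0·(≡10) mod 13; (5|13)=-1, (10|13)=+1; (−1)^{-2·0·6}·(-1)^0·(+1)^-2 = +1.
(-4669, -36890 / ℚ) ramifies at {17, 29, 31, ∞}: a division algebra.

[17, 29, 31, inf]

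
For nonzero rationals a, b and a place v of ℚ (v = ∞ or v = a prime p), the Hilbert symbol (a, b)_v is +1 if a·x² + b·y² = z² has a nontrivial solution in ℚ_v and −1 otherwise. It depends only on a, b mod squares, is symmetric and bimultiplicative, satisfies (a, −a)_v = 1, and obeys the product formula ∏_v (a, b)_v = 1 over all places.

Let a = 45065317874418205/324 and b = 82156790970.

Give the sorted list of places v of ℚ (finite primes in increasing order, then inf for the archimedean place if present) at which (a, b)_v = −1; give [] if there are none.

[2, 13, 17, 19, 37, 41]

Mod squares: a ≡ 98605, b ≡ 112697930. Check v ∈ {∞, 2, 3, 5, 7, 13, 17, 19, 23, 37, 41}.
v=19: a=19^2·(≡10), b=19^1·(≡8) mod 19; (10|19)=-1, (8|19)=-1; (−1)^{2·1·9}·(-1)^1·(-1)^2 = -1.
v=3: a=3^-4·(≡1), b=3^6·(≡2) mod 3; (1|3)=+1, (2|3)=-1; (−1)^{-4·6·1}·(+1)^6·(-1)^-4 = +1.
v=5: a=5^1·(≡4), b=5^1·(≡4) mod 5; (4|5)=+1, (4|5)=+1; (−1)^{1·1·2}·(+1)^1·(+1)^1 = +1.
v=23: a=23^2·(≡2), b=23^1·(≡1) mod 23; (2|23)=+1, (1|23)=+1; (−1)^{2·1·11}·(+1)^1·(+1)^2 = +1.
v=41: a=41^1·(≡22), b=41^1·(≡10) mod 41; (22|41)=-1, (10|41)=+1; (−1)^{1·1·20}·(-1)^1·(+1)^1 = -1.
v=17: a=17^2·(≡12), b=17^1·(≡9) mod 17; (12|17)=-1, (9|17)=+1; (−1)^{2·1·8}·(-1)^1·(+1)^2 = -1.
v=13: a=13^3·(≡11), b=13^0·(≡7) mod 13; (11|13)=-1, (7|13)=-1; (−1)^{3·0·6}·(-1)^0·(-1)^3 = -1.
v=37: a=37^1·(≡21), b=37^1·(≡5) mod 37; (21|37)=+1, (5|37)=-1; (−1)^{1·1·18}·(+1)^1·(-1)^1 = -1.
v=∞: 98605 > 0 and 112697930 > 0  ⇒  (a,b)_∞ = +1.
v=7: a=7^2·(≡6), b=7^0·(≡2) mod 7; (6|7)=-1, (2|7)=+1; (−1)^{2·0·3}·(-1)^0·(+1)^2 = +1.
v=2: v_2(a)=-2, v_2(b)=1; units ≡ 5, 5 (mod 8); ε·ε+αω+βω = 0·0+-2·1+1·1 ≡ 1  ⇒  (a,b)_2 = -1.
|Ram(98605, 112697930)| = 6, even; anisotropic at {2, 13, 17, 19, 37, 41}.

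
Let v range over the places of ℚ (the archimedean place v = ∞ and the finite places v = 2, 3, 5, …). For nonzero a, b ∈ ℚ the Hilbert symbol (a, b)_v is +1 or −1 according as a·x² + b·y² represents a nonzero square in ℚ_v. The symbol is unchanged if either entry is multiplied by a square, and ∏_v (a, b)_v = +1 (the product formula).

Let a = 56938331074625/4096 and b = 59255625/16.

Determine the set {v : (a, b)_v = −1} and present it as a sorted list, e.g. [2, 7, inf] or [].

[3, 11, 13, 17]

Mod squares: a ≡ 65, b ≡ 561. Check v ∈ {∞, 2, 3, 5, 7, 11, 13, 17}.
v=17: a=17^2·(≡5), b=17^1·(≡4) mod 17; (5|17)=-1, (4|17)=+1; (−1)^{2·1·8}·(-1)^1·(+1)^2 = -1.
v=3: a=3^0·(≡2), b=3^1·(≡1) mod 3; (2|3)=-1, (1|3)=+1; (−1)^{0·1·1}·(-1)^1·(+1)^0 = -1.
v=∞: 65 > 0 and 561 > 0  ⇒  (a,b)_∞ = +1.
v=11: a=11^4·(≡10), b=11^1·(≡2) mod 11; (10|11)=-1, (2|11)=-1; (−1)^{4·1·5}·(-1)^1·(-1)^4 = -1.
v=2: v_2(a)=-12, v_2(b)=-4; units ≡ 1, 1 (mod 8); ε·ε+αω+βω = 0·0+-12·0+-4·0 ≡ 0  ⇒  (a,b)_2 = +1.
v=5: a=5^3·(≡2), b=5^4·(≡4) mod 5; (2|5)=-1, (4|5)=+1; (−1)^{3·4·2}·(-1)^4·(+1)^3 = +1.
v=13: a=13^3·(≡5), b=13^2·(≡5) mod 13; (5|13)=-1, (5|13)=-1; (−1)^{3·2·6}·(-1)^2·(-1)^3 = -1.
v=7: a=7^2·(≡1), b=7^0·(≡1) mod 7; (1|7)=+1, (1|7)=+1; (−1)^{2·0·3}·(+1)^0·(+1)^2 = +1.
Ram(65, 561) = {3, 11, 13, 17}; no ℚ_3-point on the conic.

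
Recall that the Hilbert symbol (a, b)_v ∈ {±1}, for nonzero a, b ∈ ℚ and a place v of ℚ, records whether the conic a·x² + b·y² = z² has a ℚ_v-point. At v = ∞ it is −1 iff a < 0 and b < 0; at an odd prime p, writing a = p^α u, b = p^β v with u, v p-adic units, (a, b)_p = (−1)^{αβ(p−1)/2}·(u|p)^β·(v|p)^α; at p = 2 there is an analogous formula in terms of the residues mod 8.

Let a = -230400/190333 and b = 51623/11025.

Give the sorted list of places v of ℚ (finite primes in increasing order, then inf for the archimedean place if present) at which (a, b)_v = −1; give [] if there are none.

(a, b) ≡ (-13, 143) mod (ℚ^×)²; places V = {2, 3, 5, 7, 11, 13, 19, ∞}.
(a,b)_2: α=10, β=0; u≡3, v≡7 (mod 8); ε(u)ε(v)=1·1, αω(v)=10·0, βω(u)=0·1; sum ≡ 1  ⇒  -1.
(a,b)_∞: sgn(-13)=−, sgn(143)=+, so +1.
(a,b)_5: α=2, u≡3; β=-2, v≡3 (mod 5); (3|5)=-1, (3|5)=-1; sign (−1)^0·-1^-2·-1^2 = +1.
(a,b)_3: α=2, u≡2; β=-2, v≡2 (mod 3); (2|3)=-1, (2|3)=-1; sign (−1)^0·-1^-2·-1^2 = +1.
(a,b)_13: α=-1, u≡4; β=1, v≡6 (mod 13); (4|13)=+1, (6|13)=-1; sign (−1)^0·+1^1·-1^-1 = -1.
(a,b)_11: α=-4, u≡3; β=1, v≡6 (mod 11); (3|11)=+1, (6|11)=-1; sign (−1)^0·+1^1·-1^-4 = +1.
(a,b)_7: α=0, u≡4; β=-2, v≡5 (mod 7); (4|7)=+1, (5|7)=-1; sign (−1)^0·+1^-2·-1^0 = +1.
(a,b)_19: α=0, u≡7; β=2, v≡2 (mod 19); (7|19)=+1, (2|19)=-1; sign (−1)^0·+1^2·-1^0 = +1.
(-13, 143 / ℚ) ramifies at {2, 13}: a division algebra.

[2, 13]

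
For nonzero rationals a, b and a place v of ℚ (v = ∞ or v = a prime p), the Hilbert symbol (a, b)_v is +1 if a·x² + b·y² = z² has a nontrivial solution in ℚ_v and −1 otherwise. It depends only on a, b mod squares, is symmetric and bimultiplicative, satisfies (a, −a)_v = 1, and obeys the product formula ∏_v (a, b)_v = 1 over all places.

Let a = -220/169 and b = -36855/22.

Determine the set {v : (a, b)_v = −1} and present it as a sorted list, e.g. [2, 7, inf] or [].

[5, inf]

Mod squares: a ≡ -55, b ≡ -10010. Check v ∈ {∞, 2, 3, 5, 7, 11, 13}.
v=3: a=3^0·(≡2), b=3^4·(≡1) mod 3; (2|3)=-1, (1|3)=+1; (−1)^{0·4·1}·(-1)^4·(+1)^0 = +1.
v=7: a=7^0·(≡4), b=7^1·(≡6) mod 7; (4|7)=+1, (6|7)=-1; (−1)^{0·1·3}·(+1)^1·(-1)^0 = +1.
v=11: a=11^1·(≡6), b=11^-1·(≡3) mod 11; (6|11)=-1, (3|11)=+1; (−1)^{1·-1·5}·(-1)^-1·(+1)^1 = +1.
v=∞: -55 < 0 and -10010 < 0  ⇒  (a,b)_∞ = -1.
v=5: a=5^1·(≡4), b=5^1·(≡2) mod 5; (4|5)=+1, (2|5)=-1; (−1)^{1·1·2}·(+1)^1·(-1)^1 = -1.
v=13: a=13^-2·(≡1), b=13^1·(≡10) mod 13; (1|13)=+1, (10|13)=+1; (−1)^{-2·1·6}·(+1)^1·(+1)^-2 = +1.
v=2: v_2(a)=2, v_2(b)=-1; units ≡ 1, 3 (mod 8); ε·ε+αω+βω = 0·1+2·1+-1·0 ≡ 0  ⇒  (a,b)_2 = +1.
Ram(-55, -10010) = {5, ∞}; no ℚ_5-point on the conic.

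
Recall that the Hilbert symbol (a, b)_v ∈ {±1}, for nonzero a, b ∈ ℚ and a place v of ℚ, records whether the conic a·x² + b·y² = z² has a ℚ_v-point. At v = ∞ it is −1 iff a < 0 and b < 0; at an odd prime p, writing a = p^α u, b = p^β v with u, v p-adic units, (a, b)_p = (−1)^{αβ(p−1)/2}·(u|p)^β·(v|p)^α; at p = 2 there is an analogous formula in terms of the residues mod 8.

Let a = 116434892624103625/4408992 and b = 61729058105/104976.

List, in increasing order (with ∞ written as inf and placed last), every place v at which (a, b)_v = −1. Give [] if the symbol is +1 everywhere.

[3, 5, 17, 19]

(a, b) ≡ (46410, 230945) mod (ℚ^×)²; places V = {2, 3, 5, 7, 11, 13, 17, 19, 47, ∞}.
(a,b)_2: α=-5, β=-4; u≡5, v≡1 (mod 8); ε(u)ε(v)=0·0, αω(v)=-5·0, βω(u)=-4·1; sum ≡ 0  ⇒  +1.
(a,b)_∞: sgn(46410)=+, sgn(230945)=+, so +1.
(a,b)_11: α=4, u≡9; β=3, v≡10 (mod 11); (9|11)=+1, (10|11)=-1; sign (−1)^0·+1^3·-1^4 = +1.
(a,b)_19: α=4, u≡10; β=1, v≡15 (mod 19); (10|19)=-1, (15|19)=-1; sign (−1)^0·-1^1·-1^4 = -1.
(a,b)_5: α=3, u≡2; β=1, v≡1 (mod 5); (2|5)=-1, (1|5)=+1; sign (−1)^0·-1^1·+1^3 = -1.
(a,b)_13: α=1, u≡11; β=1, v≡11 (mod 13); (11|13)=-1, (11|13)=-1; sign (−1)^0·-1^1·-1^1 = +1.
(a,b)_47: α=2, u≡24; β=2, v≡1 (mod 47); (24|47)=+1, (1|47)=+1; sign (−1)^0·+1^2·+1^2 = +1.
(a,b)_17: α=1, u≡5; β=1, v≡13 (mod 17); (5|17)=-1, (13|17)=+1; sign (−1)^0·-1^1·+1^1 = -1.
(a,b)_7: α=-1, u≡4; β=0, v≡2 (mod 7); (4|7)=+1, (2|7)=+1; sign (−1)^0·+1^0·+1^-1 = +1.
(a,b)_3: α=-9, u≡2; β=-8, v≡2 (mod 3); (2|3)=-1, (2|3)=-1; sign (−1)^0·-1^-8·-1^-9 = -1.
|Ram(46410, 230945)| = 4, even; anisotropic at {3, 5, 17, 19}.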